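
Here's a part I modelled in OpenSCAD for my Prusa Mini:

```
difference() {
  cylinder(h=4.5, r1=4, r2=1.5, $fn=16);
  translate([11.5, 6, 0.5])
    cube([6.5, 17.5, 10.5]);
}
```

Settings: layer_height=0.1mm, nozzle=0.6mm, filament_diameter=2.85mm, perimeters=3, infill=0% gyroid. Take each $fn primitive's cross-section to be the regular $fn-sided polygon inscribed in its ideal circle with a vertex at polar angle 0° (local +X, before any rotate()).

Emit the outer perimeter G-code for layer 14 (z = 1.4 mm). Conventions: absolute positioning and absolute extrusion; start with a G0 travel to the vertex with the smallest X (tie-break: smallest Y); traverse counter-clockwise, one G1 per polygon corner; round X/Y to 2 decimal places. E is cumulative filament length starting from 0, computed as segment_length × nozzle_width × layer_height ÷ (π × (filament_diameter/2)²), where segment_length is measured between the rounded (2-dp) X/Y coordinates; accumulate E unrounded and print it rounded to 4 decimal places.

At z = 1.4 mm: the cone (r1=4→r2=1.5) has section circumradius 3.222 here — a regular 16-gon; the cube at (11.5, 6) (footprint 6.5×17.5) is included at this height; Taking the first minus the rest: starting from the cone, the 6.5×17.5 cube at (11.5, 6) misses the remaining region (no effect) — 1 connected region. The outline is a single polygon with 16 vertices. Extrusion per mm of travel: 0.6 × 0.1 / (π × 1.425²) = 0.009405. Accumulating E over each segment gives final E = 0.1892.

G0 X-3.22 Y0.00 Z1.40
G1 X-2.98 Y-1.23 E0.0118
G1 X-2.28 Y-2.28 E0.0237
G1 X-1.23 Y-2.98 E0.0355
G1 X0.00 Y-3.22 E0.0473
G1 X1.23 Y-2.98 E0.0591
G1 X2.28 Y-2.28 E0.0710
G1 X2.98 Y-1.23 E0.0828
G1 X3.22 Y0.00 E0.0946
G1 X2.98 Y1.23 E0.1064
G1 X2.28 Y2.28 E0.1183
G1 X1.23 Y2.98 E0.1301
G1 X0.00 Y3.22 E0.1419
G1 X-1.23 Y2.98 E0.1537
G1 X-2.28 Y2.28 E0.1656
G1 X-2.98 Y1.23 E0.1775
G1 X-3.22 Y0.00 E0.1892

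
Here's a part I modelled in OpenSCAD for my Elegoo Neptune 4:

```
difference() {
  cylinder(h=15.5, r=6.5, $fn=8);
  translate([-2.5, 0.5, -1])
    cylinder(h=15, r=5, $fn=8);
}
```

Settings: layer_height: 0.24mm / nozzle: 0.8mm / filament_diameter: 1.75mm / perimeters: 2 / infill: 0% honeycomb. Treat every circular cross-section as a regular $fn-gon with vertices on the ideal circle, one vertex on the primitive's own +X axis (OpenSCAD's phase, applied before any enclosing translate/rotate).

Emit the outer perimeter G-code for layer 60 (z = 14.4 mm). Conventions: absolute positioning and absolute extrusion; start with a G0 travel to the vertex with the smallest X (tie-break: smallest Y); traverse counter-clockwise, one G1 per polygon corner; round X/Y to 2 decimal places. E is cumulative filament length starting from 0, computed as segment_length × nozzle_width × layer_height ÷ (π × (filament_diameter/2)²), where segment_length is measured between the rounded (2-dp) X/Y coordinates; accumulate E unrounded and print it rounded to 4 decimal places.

At z = 14.4 mm: the r=6.5 cylinder gives a regular 8-gon of circumradius 6.5 (constant along its height); the cylinder at (-2.5, 0.5) is absent (z outside [-1, 14]); Subtracting the remaining from the first: none of the subtracted shapes is present at this height, so the r=6.5 cylinder is unchanged — 1 connected region. The outline is a single polygon with 8 vertices. Extrusion per mm of travel: 0.8 × 0.24 / (π × 0.875²) = 0.079824. Accumulating E over each segment gives final E = 3.1783.

G0 X-6.50 Y0.00 Z14.40
G1 X-4.60 Y-4.60 E0.3973
G1 X0.00 Y-6.50 E0.7946
G1 X4.60 Y-4.60 E1.1918
G1 X6.50 Y0.00 E1.5891
G1 X4.60 Y4.60 E1.9864
G1 X0.00 Y6.50 E2.3837
G1 X-4.60 Y4.60 E2.7810
G1 X-6.50 Y0.00 E3.1783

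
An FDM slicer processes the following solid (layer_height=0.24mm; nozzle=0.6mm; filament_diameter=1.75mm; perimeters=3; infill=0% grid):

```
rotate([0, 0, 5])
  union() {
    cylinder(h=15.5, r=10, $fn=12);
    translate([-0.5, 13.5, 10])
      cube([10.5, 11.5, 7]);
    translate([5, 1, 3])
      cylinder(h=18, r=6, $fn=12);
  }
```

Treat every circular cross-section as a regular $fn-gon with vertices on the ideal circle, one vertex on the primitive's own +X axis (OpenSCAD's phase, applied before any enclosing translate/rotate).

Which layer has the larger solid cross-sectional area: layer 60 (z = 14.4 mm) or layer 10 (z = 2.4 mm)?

Layer 60 (z = 14.4): the r=10 cylinder gives a regular 12-gon of circumradius 10 (constant along its height) (area = (12/2)·10.000²·sin(360°/12) = 300.00 mm²); the 10.5×11.5 cube at (-0.5, 13.5) contributes its full rectangle (area 120.75 mm²); the r=6 cylinder at (5, 1) contributes a regular 12-gon of circumradius 6 (area = (12/2)·6.000²·sin(360°/12) = 108.00 mm²); Combining (union): the regions partially overlap — summed areas 528.75 mm² minus the doubly-counted overlap 99.77 mm² gives 428.98 mm² — area = 428.98 mm²; (whole slice rotated 5° about Z — lengths, areas and connectivity unchanged). So its area = 428.98 mm². Layer 10 (z = 2.4): the r=10 cylinder gives a regular 12-gon of circumradius 10 (constant along its height) (area = (12/2)·10.000²·sin(360°/12) = 300.00 mm²); the cube at (-0.5, 13.5) does not reach this height (z outside [10, 17]); the cylinder at (5, 1) does not reach this height (z outside [3, 21]); Merging all regions: only the r=10 cylinder is present, so the union is just that shape — area = 300.00 mm²; (whole slice rotated 5° about Z — lengths, areas and connectivity unchanged). So its area = 300.00 mm². Layer 60 is larger (428.98 vs 300.00 mm²).

layer 60 (z = 14.4 mm)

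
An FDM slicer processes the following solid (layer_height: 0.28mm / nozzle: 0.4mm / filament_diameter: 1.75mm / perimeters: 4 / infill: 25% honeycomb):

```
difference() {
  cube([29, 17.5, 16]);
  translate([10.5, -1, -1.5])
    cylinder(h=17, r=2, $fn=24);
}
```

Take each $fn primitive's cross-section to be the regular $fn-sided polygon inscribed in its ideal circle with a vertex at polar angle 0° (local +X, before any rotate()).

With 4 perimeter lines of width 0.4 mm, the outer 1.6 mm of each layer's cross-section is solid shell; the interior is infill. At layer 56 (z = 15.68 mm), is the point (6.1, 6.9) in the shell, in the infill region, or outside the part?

infill

At z = 15.68 mm: the cube is present — its section is the full 29×17.5 rectangle; the cylinder at (10.5, -1) is absent (z outside [-1.5, 15.5]); Taking the first minus the rest: none of the subtracted shapes is present at this height, so the 29×17.5 cube is unchanged — 1 connected region. Overall, the cross-section is a single solid region. The nearest boundary edge runs (0.00, 17.50)→(0.00, 0.00); distance from the point to it = 6.10 mm. The point is inside the cross-section and 6.10 mm from the nearest boundary — more than the 1.6 mm shell width (4 × 0.4), so it's in the infill interior.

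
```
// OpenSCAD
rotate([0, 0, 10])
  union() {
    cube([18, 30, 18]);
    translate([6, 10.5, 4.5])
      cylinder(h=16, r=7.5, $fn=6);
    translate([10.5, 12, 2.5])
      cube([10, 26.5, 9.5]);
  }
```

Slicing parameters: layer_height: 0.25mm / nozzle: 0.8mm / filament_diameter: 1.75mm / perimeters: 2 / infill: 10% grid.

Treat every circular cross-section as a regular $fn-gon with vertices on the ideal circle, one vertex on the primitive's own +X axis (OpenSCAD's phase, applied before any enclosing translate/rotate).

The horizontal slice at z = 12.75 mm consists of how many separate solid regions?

1

At z = 12.75 mm: the 18×30 cube contributes its full rectangle; the r=7.5 cylinder at (6, 10.5) contributes a regular 6-gon of circumradius 7.5; the cube at (10.5, 12) is not intersected at this z (z outside [2.5, 12]); Merging all regions: the regions partially overlap (shared area 142.24 mm²), so overlapping operands fuse into one piece — 1 connected region; (whole slice rotated 10° about Z — lengths, areas and connectivity unchanged). The result has 1 disconnected region.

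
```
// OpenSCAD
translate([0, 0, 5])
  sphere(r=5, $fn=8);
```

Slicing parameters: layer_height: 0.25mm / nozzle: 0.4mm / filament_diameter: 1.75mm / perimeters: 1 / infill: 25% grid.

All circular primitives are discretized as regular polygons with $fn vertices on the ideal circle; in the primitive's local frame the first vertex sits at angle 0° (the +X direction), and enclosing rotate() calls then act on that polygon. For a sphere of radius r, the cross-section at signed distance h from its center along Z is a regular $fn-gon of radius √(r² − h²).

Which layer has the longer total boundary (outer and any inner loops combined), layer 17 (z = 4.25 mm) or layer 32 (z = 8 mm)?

layer 17 (z = 4.25 mm)

Layer 17 (z = 4.25): the r=5 sphere slices to a regular 8-gon of circumradius 4.943 (√(r²−h²) with h=0.75 from center) (perimeter = 2·8·4.943·sin(180°/8) = 30.27 mm). So its perimeter = 30.27 mm. Layer 32 (z = 8): the r=5 sphere slices to a regular 8-gon of circumradius 4.000 (√(r²−h²) with h=3 from center) (perimeter = 2·8·4.000·sin(180°/8) = 24.49 mm). So its perimeter = 24.49 mm. Layer 17 is larger (30.27 vs 24.49 mm).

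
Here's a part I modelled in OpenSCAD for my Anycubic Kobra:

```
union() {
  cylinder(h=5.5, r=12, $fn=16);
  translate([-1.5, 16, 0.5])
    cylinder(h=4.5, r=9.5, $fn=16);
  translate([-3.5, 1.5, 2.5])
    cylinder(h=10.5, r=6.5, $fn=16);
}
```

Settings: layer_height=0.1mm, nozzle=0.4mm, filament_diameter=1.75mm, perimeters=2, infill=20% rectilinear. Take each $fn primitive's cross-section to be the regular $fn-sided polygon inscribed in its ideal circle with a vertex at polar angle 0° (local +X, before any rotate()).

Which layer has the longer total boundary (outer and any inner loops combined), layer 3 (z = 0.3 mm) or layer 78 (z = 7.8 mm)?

Layer 3 (z = 0.3): the r=12 cylinder gives a regular 16-gon of circumradius 12 (constant along its height) (perimeter = 2·16·12.000·sin(180°/16) = 74.91 mm); the cylinder at (-1.5, 16) is not intersected at this z (z outside [0.5, 5]); the cylinder at (-3.5, 1.5) is not intersected at this z (z outside [2.5, 13]); Taking the union: only the r=12 cylinder is present, so the union is just that shape — boundary = 74.91 mm. So its perimeter = 74.91 mm. Layer 78 (z = 7.8): the cylinder does not reach this height (z outside [0, 5.5]); the cylinder at (-1.5, 16) is not intersected at this z (z outside [0.5, 5]); the r=6.5 cylinder at (-3.5, 1.5) contributes a regular 16-gon of circumradius 6.5 (perimeter = 2·16·6.500·sin(180°/16) = 40.58 mm); Merging all regions: only the r=6.5 cylinder at (-3.5, 1.5) is present, so the union is just that shape — boundary = 40.58 mm. So its perimeter = 40.58 mm. Layer 3 is larger (74.91 vs 40.58 mm).

layer 3 (z = 0.3 mm)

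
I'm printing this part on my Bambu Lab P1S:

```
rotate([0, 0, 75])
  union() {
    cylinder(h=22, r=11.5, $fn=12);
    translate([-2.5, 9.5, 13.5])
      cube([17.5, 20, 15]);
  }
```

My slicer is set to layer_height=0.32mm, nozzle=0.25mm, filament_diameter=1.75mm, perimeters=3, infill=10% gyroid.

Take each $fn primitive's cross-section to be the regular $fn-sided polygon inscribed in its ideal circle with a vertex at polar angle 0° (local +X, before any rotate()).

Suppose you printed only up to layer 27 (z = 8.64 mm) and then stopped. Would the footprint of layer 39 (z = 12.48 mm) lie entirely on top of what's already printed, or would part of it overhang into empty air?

entirely on top

Compare the two slices. At z = 8.64: the r=11.5 cylinder contributes a regular 12-gon of circumradius 11.5 (area = (12/2)·11.500²·sin(360°/12) = 396.75 mm²); the cube at (-2.5, 9.5) is absent (z outside [13.5, 28.5]); Merging all regions: only the r=11.5 cylinder is present, so the union is just that shape — area = 396.75 mm²; (rotated 75° about Z; rotation is an isometry so areas/perimeters/island counts are preserved). At z = 12.48: the cylinder: section is a regular 12-gon, circumradius r=11.5 (area = (12/2)·11.500²·sin(360°/12) = 396.75 mm²); the cube at (-2.5, 9.5) is absent (z outside [13.5, 28.5]); Taking the union: only the r=11.5 cylinder is present, so the union is just that shape — area = 396.75 mm²; (rotated 75° about Z; rotation is an isometry so areas/perimeters/island counts are preserved). Checking containment: the cross-section at z = 12.48 is a subset of the cross-section at z = 8.64.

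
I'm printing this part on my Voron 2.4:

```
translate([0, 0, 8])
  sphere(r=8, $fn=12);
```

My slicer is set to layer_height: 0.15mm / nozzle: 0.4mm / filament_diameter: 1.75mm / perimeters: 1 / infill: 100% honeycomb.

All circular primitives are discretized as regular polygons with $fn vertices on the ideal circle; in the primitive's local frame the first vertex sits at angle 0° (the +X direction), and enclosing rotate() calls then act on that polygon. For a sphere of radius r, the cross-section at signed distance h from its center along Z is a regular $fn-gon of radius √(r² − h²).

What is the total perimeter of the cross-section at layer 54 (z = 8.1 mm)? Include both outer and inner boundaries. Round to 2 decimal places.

At z = 8.1 mm: the sphere: section is a regular 12-gon, circumradius = √(r²−h²) = √(8²−0.1²) = 7.999 (perimeter = 2·12·7.999·sin(180°/12) = 49.69 mm). Overall, the cross-section is a single solid region. Total boundary length (outer) = 49.69 mm.

49.69 mm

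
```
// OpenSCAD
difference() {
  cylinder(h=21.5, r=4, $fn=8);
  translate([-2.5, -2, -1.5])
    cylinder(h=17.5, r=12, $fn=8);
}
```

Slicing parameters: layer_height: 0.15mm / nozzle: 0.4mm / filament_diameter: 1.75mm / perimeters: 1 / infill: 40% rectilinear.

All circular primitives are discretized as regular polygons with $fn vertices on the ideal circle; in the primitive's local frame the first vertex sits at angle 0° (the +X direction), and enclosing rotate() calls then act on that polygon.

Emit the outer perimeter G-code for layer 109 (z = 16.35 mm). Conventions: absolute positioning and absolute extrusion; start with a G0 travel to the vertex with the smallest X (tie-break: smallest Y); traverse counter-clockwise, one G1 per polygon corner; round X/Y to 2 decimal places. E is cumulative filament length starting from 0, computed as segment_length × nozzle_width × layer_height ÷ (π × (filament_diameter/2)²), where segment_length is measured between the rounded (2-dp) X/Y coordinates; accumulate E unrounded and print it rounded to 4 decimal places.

At z = 16.35 mm: the r=4 cylinder contributes a regular 8-gon of circumradius 4; the cylinder at (-2.5, -2) is not intersected at this z (z outside [-1.5, 16]); Taking the first minus the rest: none of the subtracted shapes is present at this height, so the r=4 cylinder is unchanged — 1 connected region. The outline is a single polygon with 8 vertices. Extrusion per mm of travel: 0.4 × 0.15 / (π × 0.875²) = 0.024945. Accumulating E over each segment gives final E = 0.6111.

G0 X-4.00 Y0.00 Z16.35
G1 X-2.83 Y-2.83 E0.0764
G1 X0.00 Y-4.00 E0.1528
G1 X2.83 Y-2.83 E0.2292
G1 X4.00 Y0.00 E0.3056
G1 X2.83 Y2.83 E0.3819
G1 X0.00 Y4.00 E0.4583
G1 X-2.83 Y2.83 E0.5347
G1 X-4.00 Y0.00 E0.6111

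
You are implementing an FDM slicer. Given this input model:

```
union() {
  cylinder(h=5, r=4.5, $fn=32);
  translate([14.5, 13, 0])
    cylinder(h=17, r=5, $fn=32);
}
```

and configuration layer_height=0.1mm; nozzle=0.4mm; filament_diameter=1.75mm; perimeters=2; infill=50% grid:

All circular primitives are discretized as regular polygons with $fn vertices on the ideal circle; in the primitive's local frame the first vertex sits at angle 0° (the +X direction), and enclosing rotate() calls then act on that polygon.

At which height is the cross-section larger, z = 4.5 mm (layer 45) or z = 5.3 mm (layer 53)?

Layer 45 (z = 4.5): the r=4.5 cylinder gives a regular 32-gon of circumradius 4.5 (constant along its height) (area = (32/2)·4.500²·sin(360°/32) = 63.21 mm²); the cylinder at (14.5, 13): section is a regular 32-gon, circumradius r=5 (area = (32/2)·5.000²·sin(360°/32) = 78.04 mm²); Combining (union): the 2 present regions are separate (no shared area or edge), so areas and boundary lengths simply add and each stays a separate island — area = 141.25 mm². So its area = 141.25 mm². Layer 53 (z = 5.3): the cylinder does not reach this height (z outside [0, 5]); the cylinder at (14.5, 13): section is a regular 32-gon, circumradius r=5 (area = (32/2)·5.000²·sin(360°/32) = 78.04 mm²); Combining (union): only the r=5 cylinder at (14.5, 13) is present, so the union is just that shape — area = 78.04 mm². So its area = 78.04 mm². Layer 45 is larger (141.25 vs 78.04 mm²).

layer 45 (z = 4.5 mm)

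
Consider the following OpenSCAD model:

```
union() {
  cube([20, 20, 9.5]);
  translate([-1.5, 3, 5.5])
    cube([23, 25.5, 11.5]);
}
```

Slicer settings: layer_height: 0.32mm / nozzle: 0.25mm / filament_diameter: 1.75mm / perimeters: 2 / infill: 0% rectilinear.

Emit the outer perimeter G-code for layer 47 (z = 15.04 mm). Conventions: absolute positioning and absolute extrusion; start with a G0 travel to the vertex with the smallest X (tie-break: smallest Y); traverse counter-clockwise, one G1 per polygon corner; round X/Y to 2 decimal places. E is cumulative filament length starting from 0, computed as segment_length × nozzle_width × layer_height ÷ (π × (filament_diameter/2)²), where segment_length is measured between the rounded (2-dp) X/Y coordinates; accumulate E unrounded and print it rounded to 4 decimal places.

G0 X-1.50 Y3.00 Z15.04
G1 X21.50 Y3.00 E0.7650
G1 X21.50 Y28.50 E1.6131
G1 X-1.50 Y28.50 E2.3781
G1 X-1.50 Y3.00 E3.2262

At z = 15.04 mm: the cube does not reach this height (z outside [0, 9.5]); the cube at (-1.5, 3) (footprint 23×25.5) is included at this height; Combining (union): only the 23×25.5 cube at (-1.5, 3) is present, so the union is just that shape — 1 connected region. The outline is a single polygon with 4 vertices. Extrusion per mm of travel: 0.25 × 0.32 / (π × 0.875²) = 0.033260. Accumulating E over each segment gives final E = 3.2262.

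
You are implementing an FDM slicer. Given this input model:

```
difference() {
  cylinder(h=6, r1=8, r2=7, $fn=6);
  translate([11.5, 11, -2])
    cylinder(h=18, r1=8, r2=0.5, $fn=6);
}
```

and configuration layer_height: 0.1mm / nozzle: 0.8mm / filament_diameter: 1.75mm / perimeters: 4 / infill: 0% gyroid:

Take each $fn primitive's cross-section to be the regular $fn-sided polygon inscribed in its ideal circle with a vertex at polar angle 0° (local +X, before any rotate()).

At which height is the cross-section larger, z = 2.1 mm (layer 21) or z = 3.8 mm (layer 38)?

Layer 21 (z = 2.1): the cone (r1=8→r2=7) has section circumradius 7.650 here — a regular 6-gon (area = (6/2)·7.650²·sin(360°/6) = 152.05 mm²); the cone at (11.5, 11) (r1=8→r2=0.5) has section circumradius 6.292 here — a regular 6-gon (area = (6/2)·6.292²·sin(360°/6) = 102.85 mm²); After the difference (first − rest): starting from the cone (152.05 mm²), the cone at (11.5, 11) misses the remaining region (no effect) — area = 152.05 mm². So its area = 152.05 mm². Layer 38 (z = 3.8): the cone: at t=0.633 of its height the radius interpolates to r₁+(r₂−r₁)t = 7.367, giving a regular 6-gon of that circumradius (area = (6/2)·7.367²·sin(360°/6) = 140.99 mm²); the cone at (11.5, 11) (r1=8→r2=0.5) has section circumradius 5.583 here — a regular 6-gon (area = (6/2)·5.583²·sin(360°/6) = 80.99 mm²); After the difference (first − rest): starting from the cone (140.99 mm²), the cone at (11.5, 11) misses the remaining region (no effect) — area = 140.99 mm². So its area = 140.99 mm². Layer 21 is larger (152.05 vs 140.99 mm²).

layer 21 (z = 2.1 mm)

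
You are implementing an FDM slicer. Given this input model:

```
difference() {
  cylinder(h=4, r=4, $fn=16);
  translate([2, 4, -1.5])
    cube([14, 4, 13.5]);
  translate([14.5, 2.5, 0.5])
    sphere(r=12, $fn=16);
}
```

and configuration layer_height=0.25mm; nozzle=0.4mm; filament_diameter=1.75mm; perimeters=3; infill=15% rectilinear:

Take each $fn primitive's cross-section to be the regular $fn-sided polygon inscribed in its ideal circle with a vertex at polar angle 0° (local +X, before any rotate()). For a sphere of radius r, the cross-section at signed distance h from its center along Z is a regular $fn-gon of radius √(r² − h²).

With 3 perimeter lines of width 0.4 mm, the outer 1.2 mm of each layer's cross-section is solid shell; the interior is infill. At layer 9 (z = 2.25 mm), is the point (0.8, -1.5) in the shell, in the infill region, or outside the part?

infill

At z = 2.25 mm: the cylinder: section is a regular 16-gon, circumradius r=4; the 14×4 cube at (2, 4) contributes its full rectangle; the r=12 sphere at (14.5, 2.5) contributes a regular 16-gon of circumradius √(12²−1.75²) = 11.872; After the difference (first − rest): starting from the r=4 cylinder, the 14×4 cube at (2, 4) misses the remaining region (no effect); the r=12 sphere at (14.5, 2.5) partially overlaps it — only the 2.98 mm² overlap (of its 431.48 mm²) is removed, clipping the outline — 1 connected region. Overall, the cross-section is a single solid region. The nearest boundary edge runs (2.83, -2.83)→(1.53, -3.70); distance from the point to it = 2.23 mm. The point is inside the cross-section and 2.23 mm from the nearest boundary — more than the 1.2 mm shell width (3 × 0.4), so it's in the infill interior.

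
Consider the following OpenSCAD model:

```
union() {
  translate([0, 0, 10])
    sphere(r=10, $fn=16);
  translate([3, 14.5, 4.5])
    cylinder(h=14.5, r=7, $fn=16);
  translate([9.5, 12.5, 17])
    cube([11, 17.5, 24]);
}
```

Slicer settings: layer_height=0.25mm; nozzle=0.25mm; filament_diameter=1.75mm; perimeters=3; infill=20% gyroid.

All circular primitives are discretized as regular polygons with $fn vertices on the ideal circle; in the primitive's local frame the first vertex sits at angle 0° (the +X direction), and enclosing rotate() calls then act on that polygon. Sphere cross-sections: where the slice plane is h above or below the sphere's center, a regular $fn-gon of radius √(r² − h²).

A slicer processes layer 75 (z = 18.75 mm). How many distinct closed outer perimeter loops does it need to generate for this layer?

At z = 18.75 mm: the sphere: section is a regular 16-gon, circumradius = √(r²−h²) = √(10²−8.75²) = 4.841; the r=7 cylinder at (3, 14.5) gives a regular 16-gon of circumradius 7 (constant along its height); the cube at (9.5, 12.5) (footprint 11×17.5) is included at this height; Merging all regions: the regions partially overlap (shared area 1.23 mm²), so overlapping operands fuse into one piece — 2 connected regions. The result has 2 disconnected regions.

2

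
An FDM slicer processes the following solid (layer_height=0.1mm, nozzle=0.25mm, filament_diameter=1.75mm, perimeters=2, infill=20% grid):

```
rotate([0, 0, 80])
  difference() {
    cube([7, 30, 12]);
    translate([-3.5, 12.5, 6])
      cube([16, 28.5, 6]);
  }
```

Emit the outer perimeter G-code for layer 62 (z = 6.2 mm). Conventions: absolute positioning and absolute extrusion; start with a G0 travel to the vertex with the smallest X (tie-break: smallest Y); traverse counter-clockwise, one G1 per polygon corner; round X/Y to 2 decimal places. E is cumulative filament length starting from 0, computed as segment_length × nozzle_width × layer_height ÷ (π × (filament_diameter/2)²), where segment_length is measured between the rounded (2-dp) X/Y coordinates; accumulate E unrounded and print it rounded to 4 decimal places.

G0 X-12.31 Y2.17 Z6.20
G1 X0.00 Y0.00 E0.1299
G1 X1.22 Y6.89 E0.2026
G1 X-11.09 Y9.06 E0.3326
G1 X-12.31 Y2.17 E0.4053

At z = 6.2 mm: the 7×30 cube contributes its full rectangle; the cube at (-3.5, 12.5) is present — its section is the full 16×28.5 rectangle; After the difference (first − rest): starting from the 7×30 cube, the 16×28.5 cube at (-3.5, 12.5) partially overlaps it — only the 122.50 mm² overlap (of its 456.00 mm²) is removed, clipping the outline — 1 connected region; (whole slice rotated 80° about Z — lengths, areas and connectivity unchanged). The outline is a single polygon with 4 vertices. Extrusion per mm of travel: 0.25 × 0.1 / (π × 0.875²) = 0.010394. Accumulating E over each segment gives final E = 0.4053.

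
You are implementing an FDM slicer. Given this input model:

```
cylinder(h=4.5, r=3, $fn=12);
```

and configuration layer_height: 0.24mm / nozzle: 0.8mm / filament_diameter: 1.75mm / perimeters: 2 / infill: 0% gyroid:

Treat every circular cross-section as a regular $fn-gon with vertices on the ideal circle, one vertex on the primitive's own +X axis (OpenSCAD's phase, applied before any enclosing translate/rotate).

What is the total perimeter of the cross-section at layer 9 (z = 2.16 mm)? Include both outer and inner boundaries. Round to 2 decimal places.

18.63 mm

At z = 2.16 mm: the r=3 cylinder contributes a regular 12-gon of circumradius 3 (perimeter = 2·12·3.000·sin(180°/12) = 18.63 mm). Overall, the cross-section is a single solid region. Total boundary length (outer) = 18.63 mm.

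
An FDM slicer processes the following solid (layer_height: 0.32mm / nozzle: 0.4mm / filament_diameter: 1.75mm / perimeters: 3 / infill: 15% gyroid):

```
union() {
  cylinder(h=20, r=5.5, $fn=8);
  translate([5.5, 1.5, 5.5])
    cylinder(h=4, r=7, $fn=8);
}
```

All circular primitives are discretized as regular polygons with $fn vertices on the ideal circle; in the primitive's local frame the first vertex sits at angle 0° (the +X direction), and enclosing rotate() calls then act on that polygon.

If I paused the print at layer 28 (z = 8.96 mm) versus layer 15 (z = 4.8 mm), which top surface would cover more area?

Layer 28 (z = 8.96): the r=5.5 cylinder contributes a regular 8-gon of circumradius 5.5 (area = (8/2)·5.500²·sin(360°/8) = 85.56 mm²); the r=7 cylinder at (5.5, 1.5) contributes a regular 8-gon of circumradius 7 (area = (8/2)·7.000²·sin(360°/8) = 138.59 mm²); Merging all regions: the regions partially overlap — summed areas 224.15 mm² minus the doubly-counted overlap 44.75 mm² gives 179.40 mm² — area = 179.40 mm². So its area = 179.40 mm². Layer 15 (z = 4.8): the cylinder: section is a regular 8-gon, circumradius r=5.5 (area = (8/2)·5.500²·sin(360°/8) = 85.56 mm²); the cylinder at (5.5, 1.5) does not reach this height (z outside [5.5, 9.5]); Merging all regions: only the r=5.5 cylinder is present, so the union is just that shape — area = 85.56 mm². So its area = 85.56 mm². Layer 28 is larger (179.40 vs 85.56 mm²).

layer 28 (z = 8.96 mm)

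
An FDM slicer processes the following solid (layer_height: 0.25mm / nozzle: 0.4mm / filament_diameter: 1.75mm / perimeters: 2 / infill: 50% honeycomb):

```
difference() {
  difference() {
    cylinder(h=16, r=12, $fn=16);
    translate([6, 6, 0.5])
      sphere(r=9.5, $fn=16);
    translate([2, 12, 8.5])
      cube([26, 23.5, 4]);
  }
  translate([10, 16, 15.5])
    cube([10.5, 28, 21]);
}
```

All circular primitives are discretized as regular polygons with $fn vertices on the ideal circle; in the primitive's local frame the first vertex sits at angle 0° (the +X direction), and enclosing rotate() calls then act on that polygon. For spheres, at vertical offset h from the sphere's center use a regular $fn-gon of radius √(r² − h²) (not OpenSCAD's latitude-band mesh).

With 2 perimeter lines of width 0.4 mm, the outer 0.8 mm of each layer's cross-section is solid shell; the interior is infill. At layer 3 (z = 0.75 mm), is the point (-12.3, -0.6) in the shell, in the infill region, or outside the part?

outside

At z = 0.75 mm: the r=12 cylinder contributes a regular 16-gon of circumradius 12; the sphere at (6, 6): section is a regular 16-gon, circumradius = √(r²−h²) = √(9.5²−0.25²) = 9.497; the cube at (2, 12) is absent (z outside [8.5, 12.5]); Subtracting the remaining from the first: starting from the r=12 cylinder, the r=9.5 sphere at (6, 6) partially overlaps it — only the 175.09 mm² overlap (of its 276.11 mm²) is removed, clipping the outline — 1 connected region; the cube at (10, 16) is absent (z outside [15.5, 36.5]); Taking the first minus the rest: none of the subtracted shapes is present at this height, so the result so far is unchanged — 1 connected region. Overall, the cross-section is a single solid region. The nearest boundary edge runs (-11.09, -4.59)→(-12.00, 0.00); distance from the point to it = 0.41 mm. The point is not inside any of the regions above, so it lies outside the cross-section (0.41 mm from the nearest boundary).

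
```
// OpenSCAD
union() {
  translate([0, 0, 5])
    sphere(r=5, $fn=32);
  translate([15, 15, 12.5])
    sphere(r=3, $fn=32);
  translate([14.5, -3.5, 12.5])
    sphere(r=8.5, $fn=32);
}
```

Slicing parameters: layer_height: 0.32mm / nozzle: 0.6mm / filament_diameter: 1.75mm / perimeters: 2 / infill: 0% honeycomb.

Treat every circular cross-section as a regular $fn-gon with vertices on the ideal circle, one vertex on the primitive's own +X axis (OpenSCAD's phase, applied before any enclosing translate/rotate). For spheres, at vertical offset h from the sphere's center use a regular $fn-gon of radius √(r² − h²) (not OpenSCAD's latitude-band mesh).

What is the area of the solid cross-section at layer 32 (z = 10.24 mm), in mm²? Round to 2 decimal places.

221.73 mm²

At z = 10.24 mm: the sphere does not reach this height (|z−center|=5.240 > r=5); the sphere at (15, 15): section is a regular 32-gon, circumradius = √(r²−h²) = √(3²−2.26²) = 1.973 (area = (32/2)·1.973²·sin(360°/32) = 12.15 mm²); the r=8.5 sphere at (14.5, -3.5) slices to a regular 32-gon of circumradius 8.194 (√(r²−h²) with h=2.26 from center) (area = (32/2)·8.194²·sin(360°/32) = 209.58 mm²); Merging all regions: the 2 present regions are separate (no shared area or edge), so areas and boundary lengths simply add and each stays a separate island — area = 221.73 mm². Overall, the cross-section has 2 separate islands. Net area = 221.73 mm².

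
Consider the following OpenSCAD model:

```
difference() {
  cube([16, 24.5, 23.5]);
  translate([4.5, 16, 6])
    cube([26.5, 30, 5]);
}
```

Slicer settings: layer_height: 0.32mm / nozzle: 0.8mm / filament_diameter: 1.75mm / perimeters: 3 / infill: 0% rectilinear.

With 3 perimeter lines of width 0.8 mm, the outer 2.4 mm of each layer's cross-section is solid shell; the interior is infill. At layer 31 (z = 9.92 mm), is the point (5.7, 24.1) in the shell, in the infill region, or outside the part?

At z = 9.92 mm: the 16×24.5 cube contributes its full rectangle; the cube at (4.5, 16) is present — its section is the full 26.5×30 rectangle; After the difference (first − rest): starting from the 16×24.5 cube, the 26.5×30 cube at (4.5, 16) partially overlaps it — only the 97.75 mm² overlap (of its 795.00 mm²) is removed, clipping the outline — 1 connected region. Overall, the cross-section is a single solid region. The nearest boundary edge runs (4.50, 24.50)→(4.50, 16.00); distance from the point to it = 1.20 mm. The point is not inside any of the regions above, so it lies outside the cross-section (1.20 mm from the nearest boundary).

outside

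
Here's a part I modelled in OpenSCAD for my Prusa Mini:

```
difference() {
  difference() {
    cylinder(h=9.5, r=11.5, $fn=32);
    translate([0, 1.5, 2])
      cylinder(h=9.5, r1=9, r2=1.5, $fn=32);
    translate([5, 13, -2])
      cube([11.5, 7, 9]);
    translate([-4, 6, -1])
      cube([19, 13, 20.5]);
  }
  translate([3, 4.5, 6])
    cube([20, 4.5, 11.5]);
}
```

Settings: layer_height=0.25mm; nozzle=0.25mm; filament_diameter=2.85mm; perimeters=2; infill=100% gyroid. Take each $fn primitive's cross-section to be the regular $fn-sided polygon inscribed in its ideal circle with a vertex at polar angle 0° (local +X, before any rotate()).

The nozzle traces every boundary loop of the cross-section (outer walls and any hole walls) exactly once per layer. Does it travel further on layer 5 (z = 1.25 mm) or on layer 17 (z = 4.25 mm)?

Layer 5 (z = 1.25): the r=11.5 cylinder gives a regular 32-gon of circumradius 11.5 (constant along its height) (perimeter = 2·32·11.500·sin(180°/32) = 72.14 mm); the cone at (0, 1.5) is not intersected at this z (z outside [2, 11.5]); the cube at (5, 13) (footprint 11.5×7) is included at this height (perimeter 37.00 mm); the 19×13 cube at (-4, 6) contributes its full rectangle (perimeter 64.00 mm); Taking the first minus the rest: starting from the r=11.5 cylinder, the 11.5×7 cube at (5, 13) misses the remaining region (no effect); the 19×13 cube at (-4, 6) partially overlaps it — only the 58.61 mm² overlap (of its 247.00 mm²) is removed, clipping the outline — boundary = 74.85 mm; the cube at (3, 4.5) does not reach this height (z outside [6, 17.5]); Taking the first minus the rest: none of the subtracted shapes is present at this height, so the result so far is unchanged — boundary = 74.85 mm. So its perimeter = 74.85 mm. Layer 17 (z = 4.25): the r=11.5 cylinder gives a regular 32-gon of circumradius 11.5 (constant along its height) (perimeter = 2·32·11.500·sin(180°/32) = 72.14 mm); the cone at (0, 1.5): at t=0.237 of its height the radius interpolates to r₁+(r₂−r₁)t = 7.224, giving a regular 32-gon of that circumradius (perimeter = 2·32·7.224·sin(180°/32) = 45.31 mm); the 11.5×7 cube at (5, 13) contributes its full rectangle (perimeter 37.00 mm); the cube at (-4, 6) is present — its section is the full 19×13 rectangle (perimeter 64.00 mm); Subtracting the remaining from the first: starting from the r=11.5 cylinder, the cone at (0, 1.5) lies wholly inside it (removes its full 162.88 mm² and its 45.31 mm outline becomes a hole wall); the 11.5×7 cube at (5, 13) misses the remaining region (no effect); the 19×13 cube at (-4, 6) partially overlaps it — only the 38.80 mm² overlap (of its 247.00 mm²) is removed, clipping the outline — boundary = 98.36 mm; the cube at (3, 4.5) does not reach this height (z outside [6, 17.5]); Subtracting the remaining from the first: none of the subtracted shapes is present at this height, so that combined region is unchanged — boundary = 98.36 mm. So its perimeter = 98.36 mm. Layer 17 is larger (98.36 vs 74.85 mm).

layer 17 (z = 4.25 mm)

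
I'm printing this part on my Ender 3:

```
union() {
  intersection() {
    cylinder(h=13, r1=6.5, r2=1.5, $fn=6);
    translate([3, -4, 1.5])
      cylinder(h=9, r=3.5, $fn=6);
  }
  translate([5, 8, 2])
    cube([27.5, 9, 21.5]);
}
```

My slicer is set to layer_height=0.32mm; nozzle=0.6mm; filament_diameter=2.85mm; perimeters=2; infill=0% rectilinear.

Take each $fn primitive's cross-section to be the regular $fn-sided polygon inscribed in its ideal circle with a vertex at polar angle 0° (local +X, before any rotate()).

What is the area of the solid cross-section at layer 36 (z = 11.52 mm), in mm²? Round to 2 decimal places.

At z = 11.52 mm: the cone contributes a regular 6-gon of circumradius 2.069 (interpolated between r1=6.5 and r2=1.5 at t=0.886) (area = (6/2)·2.069²·sin(360°/6) = 11.12 mm²); the cylinder at (3, -4) is not intersected at this z (z outside [1.5, 10.5]); After intersecting: at least one operand is absent at this height, so nothing remains; the cube at (5, 8) is present — its section is the full 27.5×9 rectangle (area 247.50 mm²); Taking the union: only the 27.5×9 cube at (5, 8) is present, so the union is just that shape — area = 247.50 mm². Overall, the cross-section is a single solid region. Net area = 247.50 mm².

247.50 mm²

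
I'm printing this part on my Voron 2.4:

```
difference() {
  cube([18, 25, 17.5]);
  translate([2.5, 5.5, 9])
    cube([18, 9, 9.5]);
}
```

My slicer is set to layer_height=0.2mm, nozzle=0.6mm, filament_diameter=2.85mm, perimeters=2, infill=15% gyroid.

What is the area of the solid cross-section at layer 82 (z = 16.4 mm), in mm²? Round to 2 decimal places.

At z = 16.4 mm: the 18×25 cube contributes its full rectangle (area 450.00 mm²); the cube at (2.5, 5.5) (footprint 18×9) is included at this height (area 162.00 mm²); Taking the first minus the rest: starting from the 18×25 cube (450.00 mm²), the 18×9 cube at (2.5, 5.5) partially overlaps it — only the 139.50 mm² overlap (of its 162.00 mm²) is removed, clipping the outline — area = 310.50 mm². Overall, the cross-section is a single solid region. Net area = 310.50 mm².

310.50 mm²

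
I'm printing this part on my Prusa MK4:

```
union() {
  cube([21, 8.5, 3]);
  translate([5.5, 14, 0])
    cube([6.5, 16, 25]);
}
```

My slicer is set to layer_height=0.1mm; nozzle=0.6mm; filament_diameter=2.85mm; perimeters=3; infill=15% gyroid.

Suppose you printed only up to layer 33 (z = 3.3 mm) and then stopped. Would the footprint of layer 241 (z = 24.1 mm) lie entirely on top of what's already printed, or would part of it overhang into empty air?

Compare the two slices. At z = 3.3: the cube is not intersected at this z (z outside [0, 3]); the cube at (5.5, 14) is present — its section is the full 6.5×16 rectangle (area 104.00 mm²); Taking the union: only the 6.5×16 cube at (5.5, 14) is present, so the union is just that shape — area = 104.00 mm². At z = 24.1: the cube does not reach this height (z outside [0, 3]); the cube at (5.5, 14) is present — its section is the full 6.5×16 rectangle (area 104.00 mm²); Combining (union): only the 6.5×16 cube at (5.5, 14) is present, so the union is just that shape — area = 104.00 mm². Checking containment: the cross-section at z = 24.1 is a subset of the cross-section at z = 3.3.

entirely on top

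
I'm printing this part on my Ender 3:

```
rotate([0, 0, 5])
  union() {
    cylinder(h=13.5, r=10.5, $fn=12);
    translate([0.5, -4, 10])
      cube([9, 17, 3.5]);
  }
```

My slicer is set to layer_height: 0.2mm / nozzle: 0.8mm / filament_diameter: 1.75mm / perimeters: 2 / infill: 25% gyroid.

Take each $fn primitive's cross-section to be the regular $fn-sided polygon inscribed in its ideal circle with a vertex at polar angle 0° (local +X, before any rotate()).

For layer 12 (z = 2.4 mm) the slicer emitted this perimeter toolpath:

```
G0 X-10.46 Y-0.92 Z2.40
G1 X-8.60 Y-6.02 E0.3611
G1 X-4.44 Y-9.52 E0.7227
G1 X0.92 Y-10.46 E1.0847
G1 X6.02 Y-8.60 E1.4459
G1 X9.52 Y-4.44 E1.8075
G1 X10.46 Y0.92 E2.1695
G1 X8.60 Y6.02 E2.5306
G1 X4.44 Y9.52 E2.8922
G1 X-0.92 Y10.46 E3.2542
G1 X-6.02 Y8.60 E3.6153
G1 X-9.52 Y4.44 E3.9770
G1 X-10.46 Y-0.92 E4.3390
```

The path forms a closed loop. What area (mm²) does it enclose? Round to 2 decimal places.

Apply the shoelace formula to the sequence of (X, Y) vertices; enclosed area = 330.80 mm².

330.80 mm²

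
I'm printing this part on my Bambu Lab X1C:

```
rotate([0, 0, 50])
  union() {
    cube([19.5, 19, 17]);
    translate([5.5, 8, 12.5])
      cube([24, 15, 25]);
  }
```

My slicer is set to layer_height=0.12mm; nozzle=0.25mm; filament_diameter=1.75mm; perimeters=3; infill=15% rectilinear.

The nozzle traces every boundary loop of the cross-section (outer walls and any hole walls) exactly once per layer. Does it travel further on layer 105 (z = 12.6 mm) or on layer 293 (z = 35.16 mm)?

Layer 105 (z = 12.6): the 19.5×19 cube contributes its full rectangle (perimeter 77.00 mm); the cube at (5.5, 8) (footprint 24×15) is included at this height (perimeter 78.00 mm); Merging all regions: the regions partially overlap (shared area 154.00 mm²), so the edge portions inside another operand are dropped and the merged outline is re-measured after clipping — boundary = 105.00 mm; (whole slice rotated 50° about Z — lengths, areas and connectivity unchanged). So its perimeter = 105.00 mm. Layer 293 (z = 35.16): the cube is not intersected at this z (z outside [0, 17]); the cube at (5.5, 8) (footprint 24×15) is included at this height (perimeter 78.00 mm); Taking the union: only the 24×15 cube at (5.5, 8) is present, so the union is just that shape — boundary = 78.00 mm; (rotated 50° about Z; rotation is an isometry so areas/perimeters/island counts are preserved). So its perimeter = 78.00 mm. Layer 105 is larger (105.00 vs 78.00 mm).

layer 105 (z = 12.6 mm)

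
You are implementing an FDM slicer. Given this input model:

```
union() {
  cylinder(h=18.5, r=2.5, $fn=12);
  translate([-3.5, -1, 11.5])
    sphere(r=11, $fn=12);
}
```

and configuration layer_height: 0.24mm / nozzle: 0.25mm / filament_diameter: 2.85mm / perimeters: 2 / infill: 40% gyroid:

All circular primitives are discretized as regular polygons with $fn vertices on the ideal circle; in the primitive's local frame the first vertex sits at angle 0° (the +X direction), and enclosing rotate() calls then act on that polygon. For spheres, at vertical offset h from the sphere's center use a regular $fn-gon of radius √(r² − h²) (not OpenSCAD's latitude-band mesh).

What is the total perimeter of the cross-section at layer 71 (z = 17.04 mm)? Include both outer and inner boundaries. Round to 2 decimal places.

At z = 17.04 mm: the r=2.5 cylinder gives a regular 12-gon of circumradius 2.5 (constant along its height) (perimeter = 2·12·2.500·sin(180°/12) = 15.53 mm); the r=11 sphere at (-3.5, -1) contributes a regular 12-gon of circumradius √(11²−5.54²) = 9.503 (perimeter = 2·12·9.503·sin(180°/12) = 59.03 mm); Combining (union): the r=2.5 cylinder lies entirely inside the r=11 sphere at (-3.5, -1), so the union is just the r=11 sphere at (-3.5, -1) — boundary = 59.03 mm. Overall, the cross-section is a single solid region. Total boundary length (outer) = 59.03 mm.

59.03 mm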